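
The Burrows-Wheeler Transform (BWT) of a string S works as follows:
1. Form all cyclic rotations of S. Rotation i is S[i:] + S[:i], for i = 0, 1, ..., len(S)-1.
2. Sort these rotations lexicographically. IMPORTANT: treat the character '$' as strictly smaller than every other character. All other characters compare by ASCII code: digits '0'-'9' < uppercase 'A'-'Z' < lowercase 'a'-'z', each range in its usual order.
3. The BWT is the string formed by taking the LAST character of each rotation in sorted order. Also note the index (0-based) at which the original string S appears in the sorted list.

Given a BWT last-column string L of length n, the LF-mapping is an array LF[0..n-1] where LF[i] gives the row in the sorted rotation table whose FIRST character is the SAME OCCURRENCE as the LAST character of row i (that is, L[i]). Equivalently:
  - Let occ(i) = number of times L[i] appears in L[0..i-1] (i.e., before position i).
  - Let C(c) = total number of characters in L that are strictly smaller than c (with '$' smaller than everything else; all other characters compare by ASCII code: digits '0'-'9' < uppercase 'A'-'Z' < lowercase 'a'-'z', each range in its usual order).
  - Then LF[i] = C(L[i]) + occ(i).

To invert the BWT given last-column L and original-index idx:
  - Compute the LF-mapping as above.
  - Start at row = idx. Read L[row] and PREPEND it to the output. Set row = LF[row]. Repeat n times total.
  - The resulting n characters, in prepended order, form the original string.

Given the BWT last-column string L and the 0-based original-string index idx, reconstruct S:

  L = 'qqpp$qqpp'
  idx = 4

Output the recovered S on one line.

LF mapping: 5 6 1 2 0 7 8 3 4
Walk LF starting at row 4, prepending L[row]:
  step 1: row=4, L[4]='$', prepend. Next row=LF[4]=0
  step 2: row=0, L[0]='q', prepend. Next row=LF[0]=5
  step 3: row=5, L[5]='q', prepend. Next row=LF[5]=7
  step 4: row=7, L[7]='p', prepend. Next row=LF[7]=3
  step 5: row=3, L[3]='p', prepend. Next row=LF[3]=2
  step 6: row=2, L[2]='p', prepend. Next row=LF[2]=1
  step 7: row=1, L[1]='q', prepend. Next row=LF[1]=6
  step 8: row=6, L[6]='q', prepend. Next row=LF[6]=8
  step 9: row=8, L[8]='p', prepend. Next row=LF[8]=4
Reversed output: pqqpppqq$

Answer: pqqpppqq$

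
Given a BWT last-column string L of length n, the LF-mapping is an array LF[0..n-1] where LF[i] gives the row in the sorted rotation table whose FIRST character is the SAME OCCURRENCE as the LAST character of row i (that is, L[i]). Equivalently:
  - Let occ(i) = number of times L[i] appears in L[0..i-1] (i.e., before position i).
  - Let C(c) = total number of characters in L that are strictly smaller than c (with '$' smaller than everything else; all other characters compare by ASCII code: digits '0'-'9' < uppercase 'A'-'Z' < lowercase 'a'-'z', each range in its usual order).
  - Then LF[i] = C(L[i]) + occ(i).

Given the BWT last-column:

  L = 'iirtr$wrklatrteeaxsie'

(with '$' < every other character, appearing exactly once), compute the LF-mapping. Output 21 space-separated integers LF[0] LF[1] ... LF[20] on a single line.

Answer: 6 7 11 16 12 0 19 13 9 10 1 17 14 18 3 4 2 20 15 8 5

Derivation:
Char counts: '$':1, 'a':2, 'e':3, 'i':3, 'k':1, 'l':1, 'r':4, 's':1, 't':3, 'w':1, 'x':1
C (first-col start): C('$')=0, C('a')=1, C('e')=3, C('i')=6, C('k')=9, C('l')=10, C('r')=11, C('s')=15, C('t')=16, C('w')=19, C('x')=20
L[0]='i': occ=0, LF[0]=C('i')+0=6+0=6
L[1]='i': occ=1, LF[1]=C('i')+1=6+1=7
L[2]='r': occ=0, LF[2]=C('r')+0=11+0=11
L[3]='t': occ=0, LF[3]=C('t')+0=16+0=16
L[4]='r': occ=1, LF[4]=C('r')+1=11+1=12
L[5]='$': occ=0, LF[5]=C('$')+0=0+0=0
L[6]='w': occ=0, LF[6]=C('w')+0=19+0=19
L[7]='r': occ=2, LF[7]=C('r')+2=11+2=13
L[8]='k': occ=0, LF[8]=C('k')+0=9+0=9
L[9]='l': occ=0, LF[9]=C('l')+0=10+0=10
L[10]='a': occ=0, LF[10]=C('a')+0=1+0=1
L[11]='t': occ=1, LF[11]=C('t')+1=16+1=17
L[12]='r': occ=3, LF[12]=C('r')+3=11+3=14
L[13]='t': occ=2, LF[13]=C('t')+2=16+2=18
L[14]='e': occ=0, LF[14]=C('e')+0=3+0=3
L[15]='e': occ=1, LF[15]=C('e')+1=3+1=4
L[16]='a': occ=1, LF[16]=C('a')+1=1+1=2
L[17]='x': occ=0, LF[17]=C('x')+0=20+0=20
L[18]='s': occ=0, LF[18]=C('s')+0=15+0=15
L[19]='i': occ=2, LF[19]=C('i')+2=6+2=8
L[20]='e': occ=2, LF[20]=C('e')+2=3+2=5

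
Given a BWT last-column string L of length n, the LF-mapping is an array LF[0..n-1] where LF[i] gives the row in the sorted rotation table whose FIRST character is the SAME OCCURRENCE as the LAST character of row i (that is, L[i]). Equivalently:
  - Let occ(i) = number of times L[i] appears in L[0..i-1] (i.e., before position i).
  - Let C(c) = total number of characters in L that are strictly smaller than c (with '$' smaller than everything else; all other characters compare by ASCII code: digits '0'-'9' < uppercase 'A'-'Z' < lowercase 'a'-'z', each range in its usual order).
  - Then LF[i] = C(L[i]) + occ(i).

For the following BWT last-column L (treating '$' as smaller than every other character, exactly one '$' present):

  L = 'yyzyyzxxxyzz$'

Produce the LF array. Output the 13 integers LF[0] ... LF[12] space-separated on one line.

Char counts: '$':1, 'x':3, 'y':5, 'z':4
C (first-col start): C('$')=0, C('x')=1, C('y')=4, C('z')=9
L[0]='y': occ=0, LF[0]=C('y')+0=4+0=4
L[1]='y': occ=1, LF[1]=C('y')+1=4+1=5
L[2]='z': occ=0, LF[2]=C('z')+0=9+0=9
L[3]='y': occ=2, LF[3]=C('y')+2=4+2=6
L[4]='y': occ=3, LF[4]=C('y')+3=4+3=7
L[5]='z': occ=1, LF[5]=C('z')+1=9+1=10
L[6]='x': occ=0, LF[6]=C('x')+0=1+0=1
L[7]='x': occ=1, LF[7]=C('x')+1=1+1=2
L[8]='x': occ=2, LF[8]=C('x')+2=1+2=3
L[9]='y': occ=4, LF[9]=C('y')+4=4+4=8
L[10]='z': occ=2, LF[10]=C('z')+2=9+2=11
L[11]='z': occ=3, LF[11]=C('z')+3=9+3=12
L[12]='$': occ=0, LF[12]=C('$')+0=0+0=0

Answer: 4 5 9 6 7 10 1 2 3 8 11 12 0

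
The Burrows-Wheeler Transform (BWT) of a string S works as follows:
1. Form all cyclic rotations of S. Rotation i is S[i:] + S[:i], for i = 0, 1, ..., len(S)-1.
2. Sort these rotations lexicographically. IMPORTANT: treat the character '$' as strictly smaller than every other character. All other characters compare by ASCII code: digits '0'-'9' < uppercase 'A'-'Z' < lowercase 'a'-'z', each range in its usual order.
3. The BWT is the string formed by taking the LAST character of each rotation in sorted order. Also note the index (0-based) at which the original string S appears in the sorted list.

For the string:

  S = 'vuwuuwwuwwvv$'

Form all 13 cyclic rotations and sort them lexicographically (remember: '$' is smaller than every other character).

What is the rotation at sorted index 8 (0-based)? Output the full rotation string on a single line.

All 13 rotations (rotation i = S[i:]+S[:i]):
  rot[0] = vuwuuwwuwwvv$
  rot[1] = uwuuwwuwwvv$v
  rot[2] = wuuwwuwwvv$vu
  rot[3] = uuwwuwwvv$vuw
  rot[4] = uwwuwwvv$vuwu
  rot[5] = wwuwwvv$vuwuu
  rot[6] = wuwwvv$vuwuuw
  rot[7] = uwwvv$vuwuuww
  rot[8] = wwvv$vuwuuwwu
  rot[9] = wvv$vuwuuwwuw
  rot[10] = vv$vuwuuwwuww
  rot[11] = v$vuwuuwwuwwv
  rot[12] = $vuwuuwwuwwvv
Sorted (with $ < everything):
  sorted[0] = $vuwuuwwuwwvv
  sorted[1] = uuwwuwwvv$vuw
  sorted[2] = uwuuwwuwwvv$v
  sorted[3] = uwwuwwvv$vuwu
  sorted[4] = uwwvv$vuwuuww
  sorted[5] = v$vuwuuwwuwwv
  sorted[6] = vuwuuwwuwwvv$
  sorted[7] = vv$vuwuuwwuww
  sorted[8] = wuuwwuwwvv$vu
  sorted[9] = wuwwvv$vuwuuw
  sorted[10] = wvv$vuwuuwwuw
  sorted[11] = wwuwwvv$vuwuu
  sorted[12] = wwvv$vuwuuwwu
sorted[8] = wuuwwuwwvv$vu

Answer: wuuwwuwwvv$vu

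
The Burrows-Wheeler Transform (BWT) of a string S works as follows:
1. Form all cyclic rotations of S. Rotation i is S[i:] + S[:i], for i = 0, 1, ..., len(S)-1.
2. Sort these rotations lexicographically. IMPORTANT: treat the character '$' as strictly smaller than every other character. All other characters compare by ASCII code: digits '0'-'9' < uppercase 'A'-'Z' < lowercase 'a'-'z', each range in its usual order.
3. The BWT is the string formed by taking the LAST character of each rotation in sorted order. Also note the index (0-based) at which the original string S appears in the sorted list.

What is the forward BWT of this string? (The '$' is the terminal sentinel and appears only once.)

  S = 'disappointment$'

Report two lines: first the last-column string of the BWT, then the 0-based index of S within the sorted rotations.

All 15 rotations (rotation i = S[i:]+S[:i]):
  rot[0] = disappointment$
  rot[1] = isappointment$d
  rot[2] = sappointment$di
  rot[3] = appointment$dis
  rot[4] = ppointment$disa
  rot[5] = pointment$disap
  rot[6] = ointment$disapp
  rot[7] = intment$disappo
  rot[8] = ntment$disappoi
  rot[9] = tment$disappoin
  rot[10] = ment$disappoint
  rot[11] = ent$disappointm
  rot[12] = nt$disappointme
  rot[13] = t$disappointmen
  rot[14] = $disappointment
Sorted (with $ < everything):
  sorted[0] = $disappointment  (last char: 't')
  sorted[1] = appointment$dis  (last char: 's')
  sorted[2] = disappointment$  (last char: '$')
  sorted[3] = ent$disappointm  (last char: 'm')
  sorted[4] = intment$disappo  (last char: 'o')
  sorted[5] = isappointment$d  (last char: 'd')
  sorted[6] = ment$disappoint  (last char: 't')
  sorted[7] = nt$disappointme  (last char: 'e')
  sorted[8] = ntment$disappoi  (last char: 'i')
  sorted[9] = ointment$disapp  (last char: 'p')
  sorted[10] = pointment$disap  (last char: 'p')
  sorted[11] = ppointment$disa  (last char: 'a')
  sorted[12] = sappointment$di  (last char: 'i')
  sorted[13] = t$disappointmen  (last char: 'n')
  sorted[14] = tment$disappoin  (last char: 'n')
Last column: ts$modteippainn
Original string S is at sorted index 2

Answer: ts$modteippainn
2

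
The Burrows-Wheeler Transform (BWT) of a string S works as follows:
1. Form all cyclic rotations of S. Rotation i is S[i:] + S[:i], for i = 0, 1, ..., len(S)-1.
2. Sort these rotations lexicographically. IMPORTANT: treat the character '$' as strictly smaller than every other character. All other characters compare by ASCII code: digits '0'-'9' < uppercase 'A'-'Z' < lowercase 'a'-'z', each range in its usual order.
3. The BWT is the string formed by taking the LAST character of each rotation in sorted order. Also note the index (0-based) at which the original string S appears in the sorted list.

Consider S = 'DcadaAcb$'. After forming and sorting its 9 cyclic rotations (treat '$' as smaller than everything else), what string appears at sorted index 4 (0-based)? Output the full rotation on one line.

All 9 rotations (rotation i = S[i:]+S[:i]):
  rot[0] = DcadaAcb$
  rot[1] = cadaAcb$D
  rot[2] = adaAcb$Dc
  rot[3] = daAcb$Dca
  rot[4] = aAcb$Dcad
  rot[5] = Acb$Dcada
  rot[6] = cb$DcadaA
  rot[7] = b$DcadaAc
  rot[8] = $DcadaAcb
Sorted (with $ < everything):
  sorted[0] = $DcadaAcb
  sorted[1] = Acb$Dcada
  sorted[2] = DcadaAcb$
  sorted[3] = aAcb$Dcad
  sorted[4] = adaAcb$Dc
  sorted[5] = b$DcadaAc
  sorted[6] = cadaAcb$D
  sorted[7] = cb$DcadaA
  sorted[8] = daAcb$Dca
sorted[4] = adaAcb$Dc

Answer: adaAcb$Dc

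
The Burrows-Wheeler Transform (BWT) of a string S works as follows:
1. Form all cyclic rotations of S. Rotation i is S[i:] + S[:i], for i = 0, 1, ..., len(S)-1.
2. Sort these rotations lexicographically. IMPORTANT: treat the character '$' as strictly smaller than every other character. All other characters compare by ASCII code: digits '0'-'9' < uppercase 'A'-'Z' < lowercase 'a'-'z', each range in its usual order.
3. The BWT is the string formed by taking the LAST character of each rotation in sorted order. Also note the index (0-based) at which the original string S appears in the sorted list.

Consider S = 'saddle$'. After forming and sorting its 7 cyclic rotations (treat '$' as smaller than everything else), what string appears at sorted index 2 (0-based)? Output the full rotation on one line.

All 7 rotations (rotation i = S[i:]+S[:i]):
  rot[0] = saddle$
  rot[1] = addle$s
  rot[2] = ddle$sa
  rot[3] = dle$sad
  rot[4] = le$sadd
  rot[5] = e$saddl
  rot[6] = $saddle
Sorted (with $ < everything):
  sorted[0] = $saddle
  sorted[1] = addle$s
  sorted[2] = ddle$sa
  sorted[3] = dle$sad
  sorted[4] = e$saddl
  sorted[5] = le$sadd
  sorted[6] = saddle$
sorted[2] = ddle$sa

Answer: ddle$sa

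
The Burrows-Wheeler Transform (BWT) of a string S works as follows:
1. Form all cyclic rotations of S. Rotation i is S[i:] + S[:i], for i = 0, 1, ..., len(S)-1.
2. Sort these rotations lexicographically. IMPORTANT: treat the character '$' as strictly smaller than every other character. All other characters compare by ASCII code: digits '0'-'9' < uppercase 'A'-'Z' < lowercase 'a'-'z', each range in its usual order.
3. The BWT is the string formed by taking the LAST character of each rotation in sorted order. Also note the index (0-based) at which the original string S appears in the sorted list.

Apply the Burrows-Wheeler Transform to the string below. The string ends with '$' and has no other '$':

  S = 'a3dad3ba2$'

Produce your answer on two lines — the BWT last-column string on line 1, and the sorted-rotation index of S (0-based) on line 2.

All 10 rotations (rotation i = S[i:]+S[:i]):
  rot[0] = a3dad3ba2$
  rot[1] = 3dad3ba2$a
  rot[2] = dad3ba2$a3
  rot[3] = ad3ba2$a3d
  rot[4] = d3ba2$a3da
  rot[5] = 3ba2$a3dad
  rot[6] = ba2$a3dad3
  rot[7] = a2$a3dad3b
  rot[8] = 2$a3dad3ba
  rot[9] = $a3dad3ba2
Sorted (with $ < everything):
  sorted[0] = $a3dad3ba2  (last char: '2')
  sorted[1] = 2$a3dad3ba  (last char: 'a')
  sorted[2] = 3ba2$a3dad  (last char: 'd')
  sorted[3] = 3dad3ba2$a  (last char: 'a')
  sorted[4] = a2$a3dad3b  (last char: 'b')
  sorted[5] = a3dad3ba2$  (last char: '$')
  sorted[6] = ad3ba2$a3d  (last char: 'd')
  sorted[7] = ba2$a3dad3  (last char: '3')
  sorted[8] = d3ba2$a3da  (last char: 'a')
  sorted[9] = dad3ba2$a3  (last char: '3')
Last column: 2adab$d3a3
Original string S is at sorted index 5

Answer: 2adab$d3a3
5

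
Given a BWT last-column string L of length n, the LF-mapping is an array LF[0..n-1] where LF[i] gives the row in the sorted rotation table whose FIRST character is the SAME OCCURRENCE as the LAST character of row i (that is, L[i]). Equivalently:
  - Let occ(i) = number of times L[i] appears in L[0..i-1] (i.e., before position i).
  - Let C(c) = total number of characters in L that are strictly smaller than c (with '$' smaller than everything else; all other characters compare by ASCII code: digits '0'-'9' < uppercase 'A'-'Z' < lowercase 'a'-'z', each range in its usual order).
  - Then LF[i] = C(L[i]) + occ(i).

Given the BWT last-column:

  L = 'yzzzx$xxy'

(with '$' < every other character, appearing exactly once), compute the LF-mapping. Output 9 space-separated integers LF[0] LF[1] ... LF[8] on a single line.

Answer: 4 6 7 8 1 0 2 3 5

Derivation:
Char counts: '$':1, 'x':3, 'y':2, 'z':3
C (first-col start): C('$')=0, C('x')=1, C('y')=4, C('z')=6
L[0]='y': occ=0, LF[0]=C('y')+0=4+0=4
L[1]='z': occ=0, LF[1]=C('z')+0=6+0=6
L[2]='z': occ=1, LF[2]=C('z')+1=6+1=7
L[3]='z': occ=2, LF[3]=C('z')+2=6+2=8
L[4]='x': occ=0, LF[4]=C('x')+0=1+0=1
L[5]='$': occ=0, LF[5]=C('$')+0=0+0=0
L[6]='x': occ=1, LF[6]=C('x')+1=1+1=2
L[7]='x': occ=2, LF[7]=C('x')+2=1+2=3
L[8]='y': occ=1, LF[8]=C('y')+1=4+1=5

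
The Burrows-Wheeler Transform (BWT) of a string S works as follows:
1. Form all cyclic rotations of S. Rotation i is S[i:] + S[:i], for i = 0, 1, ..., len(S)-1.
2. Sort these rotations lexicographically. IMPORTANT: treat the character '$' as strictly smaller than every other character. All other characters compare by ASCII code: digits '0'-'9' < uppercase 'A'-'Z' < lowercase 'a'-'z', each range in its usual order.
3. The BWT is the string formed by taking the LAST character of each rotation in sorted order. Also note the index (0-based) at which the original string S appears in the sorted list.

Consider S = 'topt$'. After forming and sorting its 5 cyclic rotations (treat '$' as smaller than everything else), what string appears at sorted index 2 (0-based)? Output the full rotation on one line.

Answer: pt$to

Derivation:
All 5 rotations (rotation i = S[i:]+S[:i]):
  rot[0] = topt$
  rot[1] = opt$t
  rot[2] = pt$to
  rot[3] = t$top
  rot[4] = $topt
Sorted (with $ < everything):
  sorted[0] = $topt
  sorted[1] = opt$t
  sorted[2] = pt$to
  sorted[3] = t$top
  sorted[4] = topt$
sorted[2] = pt$to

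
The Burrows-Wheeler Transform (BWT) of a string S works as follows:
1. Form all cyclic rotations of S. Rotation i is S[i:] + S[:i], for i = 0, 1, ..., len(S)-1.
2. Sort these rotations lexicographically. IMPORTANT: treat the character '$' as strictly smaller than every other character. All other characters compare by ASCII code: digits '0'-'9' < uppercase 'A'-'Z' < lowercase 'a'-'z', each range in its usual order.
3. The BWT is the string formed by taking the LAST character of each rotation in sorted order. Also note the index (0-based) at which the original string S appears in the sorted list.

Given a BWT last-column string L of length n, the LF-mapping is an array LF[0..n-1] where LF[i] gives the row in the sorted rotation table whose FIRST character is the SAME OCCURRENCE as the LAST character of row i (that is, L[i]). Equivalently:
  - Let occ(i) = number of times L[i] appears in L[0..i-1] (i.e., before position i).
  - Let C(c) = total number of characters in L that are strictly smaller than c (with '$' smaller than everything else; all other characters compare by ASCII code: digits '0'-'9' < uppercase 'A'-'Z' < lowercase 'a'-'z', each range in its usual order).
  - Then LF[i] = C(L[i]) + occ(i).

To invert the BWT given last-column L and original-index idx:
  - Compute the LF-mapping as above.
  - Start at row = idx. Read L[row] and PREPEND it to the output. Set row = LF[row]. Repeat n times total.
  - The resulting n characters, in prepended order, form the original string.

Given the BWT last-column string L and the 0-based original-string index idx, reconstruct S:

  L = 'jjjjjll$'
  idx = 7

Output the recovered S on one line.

LF mapping: 1 2 3 4 5 6 7 0
Walk LF starting at row 7, prepending L[row]:
  step 1: row=7, L[7]='$', prepend. Next row=LF[7]=0
  step 2: row=0, L[0]='j', prepend. Next row=LF[0]=1
  step 3: row=1, L[1]='j', prepend. Next row=LF[1]=2
  step 4: row=2, L[2]='j', prepend. Next row=LF[2]=3
  step 5: row=3, L[3]='j', prepend. Next row=LF[3]=4
  step 6: row=4, L[4]='j', prepend. Next row=LF[4]=5
  step 7: row=5, L[5]='l', prepend. Next row=LF[5]=6
  step 8: row=6, L[6]='l', prepend. Next row=LF[6]=7
Reversed output: lljjjjj$

Answer: lljjjjj$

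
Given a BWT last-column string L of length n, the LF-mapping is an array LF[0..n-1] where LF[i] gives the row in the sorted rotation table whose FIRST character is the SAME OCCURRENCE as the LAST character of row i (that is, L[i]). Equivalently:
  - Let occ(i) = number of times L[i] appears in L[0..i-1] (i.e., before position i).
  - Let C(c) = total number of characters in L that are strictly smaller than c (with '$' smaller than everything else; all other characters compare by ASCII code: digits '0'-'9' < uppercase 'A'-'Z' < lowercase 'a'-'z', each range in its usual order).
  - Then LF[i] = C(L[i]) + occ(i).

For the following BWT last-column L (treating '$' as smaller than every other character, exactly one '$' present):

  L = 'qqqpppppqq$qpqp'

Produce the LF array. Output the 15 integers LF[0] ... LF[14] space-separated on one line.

Answer: 8 9 10 1 2 3 4 5 11 12 0 13 6 14 7

Derivation:
Char counts: '$':1, 'p':7, 'q':7
C (first-col start): C('$')=0, C('p')=1, C('q')=8
L[0]='q': occ=0, LF[0]=C('q')+0=8+0=8
L[1]='q': occ=1, LF[1]=C('q')+1=8+1=9
L[2]='q': occ=2, LF[2]=C('q')+2=8+2=10
L[3]='p': occ=0, LF[3]=C('p')+0=1+0=1
L[4]='p': occ=1, LF[4]=C('p')+1=1+1=2
L[5]='p': occ=2, LF[5]=C('p')+2=1+2=3
L[6]='p': occ=3, LF[6]=C('p')+3=1+3=4
L[7]='p': occ=4, LF[7]=C('p')+4=1+4=5
L[8]='q': occ=3, LF[8]=C('q')+3=8+3=11
L[9]='q': occ=4, LF[9]=C('q')+4=8+4=12
L[10]='$': occ=0, LF[10]=C('$')+0=0+0=0
L[11]='q': occ=5, LF[11]=C('q')+5=8+5=13
L[12]='p': occ=5, LF[12]=C('p')+5=1+5=6
L[13]='q': occ=6, LF[13]=C('q')+6=8+6=14
L[14]='p': occ=6, LF[14]=C('p')+6=1+6=7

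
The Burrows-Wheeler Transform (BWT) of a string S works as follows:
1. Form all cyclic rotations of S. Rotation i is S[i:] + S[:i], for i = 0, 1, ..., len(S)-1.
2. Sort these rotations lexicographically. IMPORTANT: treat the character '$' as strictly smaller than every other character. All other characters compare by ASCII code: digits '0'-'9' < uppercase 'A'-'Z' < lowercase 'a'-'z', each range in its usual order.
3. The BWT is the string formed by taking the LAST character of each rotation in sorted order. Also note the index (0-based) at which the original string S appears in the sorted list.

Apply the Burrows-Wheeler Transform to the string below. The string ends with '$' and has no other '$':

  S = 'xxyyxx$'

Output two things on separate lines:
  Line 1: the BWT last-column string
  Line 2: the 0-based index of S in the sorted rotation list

All 7 rotations (rotation i = S[i:]+S[:i]):
  rot[0] = xxyyxx$
  rot[1] = xyyxx$x
  rot[2] = yyxx$xx
  rot[3] = yxx$xxy
  rot[4] = xx$xxyy
  rot[5] = x$xxyyx
  rot[6] = $xxyyxx
Sorted (with $ < everything):
  sorted[0] = $xxyyxx  (last char: 'x')
  sorted[1] = x$xxyyx  (last char: 'x')
  sorted[2] = xx$xxyy  (last char: 'y')
  sorted[3] = xxyyxx$  (last char: '$')
  sorted[4] = xyyxx$x  (last char: 'x')
  sorted[5] = yxx$xxy  (last char: 'y')
  sorted[6] = yyxx$xx  (last char: 'x')
Last column: xxy$xyx
Original string S is at sorted index 3

Answer: xxy$xyx
3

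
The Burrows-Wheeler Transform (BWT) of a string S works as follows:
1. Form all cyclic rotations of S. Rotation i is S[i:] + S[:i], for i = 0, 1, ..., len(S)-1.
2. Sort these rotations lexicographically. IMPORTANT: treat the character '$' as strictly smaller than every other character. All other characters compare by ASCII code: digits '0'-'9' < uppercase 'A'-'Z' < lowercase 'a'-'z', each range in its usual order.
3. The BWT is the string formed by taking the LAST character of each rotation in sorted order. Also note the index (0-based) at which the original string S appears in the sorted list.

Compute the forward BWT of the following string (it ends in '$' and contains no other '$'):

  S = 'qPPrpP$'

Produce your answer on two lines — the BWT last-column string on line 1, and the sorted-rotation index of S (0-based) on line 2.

Answer: PpqPr$P
5

Derivation:
All 7 rotations (rotation i = S[i:]+S[:i]):
  rot[0] = qPPrpP$
  rot[1] = PPrpP$q
  rot[2] = PrpP$qP
  rot[3] = rpP$qPP
  rot[4] = pP$qPPr
  rot[5] = P$qPPrp
  rot[6] = $qPPrpP
Sorted (with $ < everything):
  sorted[0] = $qPPrpP  (last char: 'P')
  sorted[1] = P$qPPrp  (last char: 'p')
  sorted[2] = PPrpP$q  (last char: 'q')
  sorted[3] = PrpP$qP  (last char: 'P')
  sorted[4] = pP$qPPr  (last char: 'r')
  sorted[5] = qPPrpP$  (last char: '$')
  sorted[6] = rpP$qPP  (last char: 'P')
Last column: PpqPr$P
Original string S is at sorted index 5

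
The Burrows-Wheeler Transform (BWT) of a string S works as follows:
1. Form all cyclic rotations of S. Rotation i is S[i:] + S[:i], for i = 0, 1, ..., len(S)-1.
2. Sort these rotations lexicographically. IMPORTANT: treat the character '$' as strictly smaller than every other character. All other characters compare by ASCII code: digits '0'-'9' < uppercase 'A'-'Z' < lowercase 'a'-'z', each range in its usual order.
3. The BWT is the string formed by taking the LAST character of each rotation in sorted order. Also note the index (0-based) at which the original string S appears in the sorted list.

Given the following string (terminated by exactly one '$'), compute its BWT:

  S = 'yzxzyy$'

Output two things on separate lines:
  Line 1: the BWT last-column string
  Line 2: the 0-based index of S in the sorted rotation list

All 7 rotations (rotation i = S[i:]+S[:i]):
  rot[0] = yzxzyy$
  rot[1] = zxzyy$y
  rot[2] = xzyy$yz
  rot[3] = zyy$yzx
  rot[4] = yy$yzxz
  rot[5] = y$yzxzy
  rot[6] = $yzxzyy
Sorted (with $ < everything):
  sorted[0] = $yzxzyy  (last char: 'y')
  sorted[1] = xzyy$yz  (last char: 'z')
  sorted[2] = y$yzxzy  (last char: 'y')
  sorted[3] = yy$yzxz  (last char: 'z')
  sorted[4] = yzxzyy$  (last char: '$')
  sorted[5] = zxzyy$y  (last char: 'y')
  sorted[6] = zyy$yzx  (last char: 'x')
Last column: yzyz$yx
Original string S is at sorted index 4

Answer: yzyz$yx
4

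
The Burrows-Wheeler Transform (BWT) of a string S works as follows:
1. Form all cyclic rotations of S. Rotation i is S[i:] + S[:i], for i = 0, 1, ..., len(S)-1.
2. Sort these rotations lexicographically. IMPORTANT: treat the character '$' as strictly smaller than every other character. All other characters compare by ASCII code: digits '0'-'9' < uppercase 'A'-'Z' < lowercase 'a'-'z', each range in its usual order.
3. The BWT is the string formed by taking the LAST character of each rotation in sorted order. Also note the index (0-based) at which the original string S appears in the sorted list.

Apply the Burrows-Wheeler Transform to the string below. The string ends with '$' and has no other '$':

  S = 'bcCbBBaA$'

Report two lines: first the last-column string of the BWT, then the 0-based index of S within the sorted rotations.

Answer: AabBcBC$b
7

Derivation:
All 9 rotations (rotation i = S[i:]+S[:i]):
  rot[0] = bcCbBBaA$
  rot[1] = cCbBBaA$b
  rot[2] = CbBBaA$bc
  rot[3] = bBBaA$bcC
  rot[4] = BBaA$bcCb
  rot[5] = BaA$bcCbB
  rot[6] = aA$bcCbBB
  rot[7] = A$bcCbBBa
  rot[8] = $bcCbBBaA
Sorted (with $ < everything):
  sorted[0] = $bcCbBBaA  (last char: 'A')
  sorted[1] = A$bcCbBBa  (last char: 'a')
  sorted[2] = BBaA$bcCb  (last char: 'b')
  sorted[3] = BaA$bcCbB  (last char: 'B')
  sorted[4] = CbBBaA$bc  (last char: 'c')
  sorted[5] = aA$bcCbBB  (last char: 'B')
  sorted[6] = bBBaA$bcC  (last char: 'C')
  sorted[7] = bcCbBBaA$  (last char: '$')
  sorted[8] = cCbBBaA$b  (last char: 'b')
Last column: AabBcBC$b
Original string S is at sorted index 7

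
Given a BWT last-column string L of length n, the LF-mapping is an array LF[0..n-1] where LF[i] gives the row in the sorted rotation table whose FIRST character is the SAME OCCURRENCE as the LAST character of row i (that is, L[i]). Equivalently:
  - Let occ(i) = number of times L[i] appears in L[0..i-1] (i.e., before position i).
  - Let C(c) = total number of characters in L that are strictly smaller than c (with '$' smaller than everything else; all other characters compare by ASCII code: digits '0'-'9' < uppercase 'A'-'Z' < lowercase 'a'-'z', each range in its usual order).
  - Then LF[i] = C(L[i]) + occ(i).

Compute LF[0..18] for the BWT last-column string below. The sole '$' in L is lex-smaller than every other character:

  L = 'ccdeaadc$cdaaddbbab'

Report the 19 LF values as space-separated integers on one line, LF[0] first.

Char counts: '$':1, 'a':5, 'b':3, 'c':4, 'd':5, 'e':1
C (first-col start): C('$')=0, C('a')=1, C('b')=6, C('c')=9, C('d')=13, C('e')=18
L[0]='c': occ=0, LF[0]=C('c')+0=9+0=9
L[1]='c': occ=1, LF[1]=C('c')+1=9+1=10
L[2]='d': occ=0, LF[2]=C('d')+0=13+0=13
L[3]='e': occ=0, LF[3]=C('e')+0=18+0=18
L[4]='a': occ=0, LF[4]=C('a')+0=1+0=1
L[5]='a': occ=1, LF[5]=C('a')+1=1+1=2
L[6]='d': occ=1, LF[6]=C('d')+1=13+1=14
L[7]='c': occ=2, LF[7]=C('c')+2=9+2=11
L[8]='$': occ=0, LF[8]=C('$')+0=0+0=0
L[9]='c': occ=3, LF[9]=C('c')+3=9+3=12
L[10]='d': occ=2, LF[10]=C('d')+2=13+2=15
L[11]='a': occ=2, LF[11]=C('a')+2=1+2=3
L[12]='a': occ=3, LF[12]=C('a')+3=1+3=4
L[13]='d': occ=3, LF[13]=C('d')+3=13+3=16
L[14]='d': occ=4, LF[14]=C('d')+4=13+4=17
L[15]='b': occ=0, LF[15]=C('b')+0=6+0=6
L[16]='b': occ=1, LF[16]=C('b')+1=6+1=7
L[17]='a': occ=4, LF[17]=C('a')+4=1+4=5
L[18]='b': occ=2, LF[18]=C('b')+2=6+2=8

Answer: 9 10 13 18 1 2 14 11 0 12 15 3 4 16 17 6 7 5 8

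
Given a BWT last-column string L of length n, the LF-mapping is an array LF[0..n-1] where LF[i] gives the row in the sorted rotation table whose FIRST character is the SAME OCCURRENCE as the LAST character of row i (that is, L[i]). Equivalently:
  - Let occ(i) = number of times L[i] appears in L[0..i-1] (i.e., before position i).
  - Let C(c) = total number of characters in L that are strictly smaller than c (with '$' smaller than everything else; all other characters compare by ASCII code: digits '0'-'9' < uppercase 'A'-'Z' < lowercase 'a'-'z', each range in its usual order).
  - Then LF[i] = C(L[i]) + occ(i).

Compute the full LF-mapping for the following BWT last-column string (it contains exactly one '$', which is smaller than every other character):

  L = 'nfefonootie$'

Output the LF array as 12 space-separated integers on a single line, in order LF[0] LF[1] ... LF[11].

Char counts: '$':1, 'e':2, 'f':2, 'i':1, 'n':2, 'o':3, 't':1
C (first-col start): C('$')=0, C('e')=1, C('f')=3, C('i')=5, C('n')=6, C('o')=8, C('t')=11
L[0]='n': occ=0, LF[0]=C('n')+0=6+0=6
L[1]='f': occ=0, LF[1]=C('f')+0=3+0=3
L[2]='e': occ=0, LF[2]=C('e')+0=1+0=1
L[3]='f': occ=1, LF[3]=C('f')+1=3+1=4
L[4]='o': occ=0, LF[4]=C('o')+0=8+0=8
L[5]='n': occ=1, LF[5]=C('n')+1=6+1=7
L[6]='o': occ=1, LF[6]=C('o')+1=8+1=9
L[7]='o': occ=2, LF[7]=C('o')+2=8+2=10
L[8]='t': occ=0, LF[8]=C('t')+0=11+0=11
L[9]='i': occ=0, LF[9]=C('i')+0=5+0=5
L[10]='e': occ=1, LF[10]=C('e')+1=1+1=2
L[11]='$': occ=0, LF[11]=C('$')+0=0+0=0

Answer: 6 3 1 4 8 7 9 10 11 5 2 0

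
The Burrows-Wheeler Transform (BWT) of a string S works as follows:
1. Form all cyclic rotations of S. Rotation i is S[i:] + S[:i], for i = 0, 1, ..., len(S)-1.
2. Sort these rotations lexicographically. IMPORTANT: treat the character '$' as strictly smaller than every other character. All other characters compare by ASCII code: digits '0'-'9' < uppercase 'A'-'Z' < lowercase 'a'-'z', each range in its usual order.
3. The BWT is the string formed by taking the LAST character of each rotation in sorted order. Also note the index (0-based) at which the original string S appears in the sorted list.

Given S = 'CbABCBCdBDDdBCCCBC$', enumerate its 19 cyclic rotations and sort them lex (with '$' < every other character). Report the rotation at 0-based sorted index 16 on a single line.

All 19 rotations (rotation i = S[i:]+S[:i]):
  rot[0] = CbABCBCdBDDdBCCCBC$
  rot[1] = bABCBCdBDDdBCCCBC$C
  rot[2] = ABCBCdBDDdBCCCBC$Cb
  rot[3] = BCBCdBDDdBCCCBC$CbA
  rot[4] = CBCdBDDdBCCCBC$CbAB
  rot[5] = BCdBDDdBCCCBC$CbABC
  rot[6] = CdBDDdBCCCBC$CbABCB
  rot[7] = dBDDdBCCCBC$CbABCBC
  rot[8] = BDDdBCCCBC$CbABCBCd
  rot[9] = DDdBCCCBC$CbABCBCdB
  rot[10] = DdBCCCBC$CbABCBCdBD
  rot[11] = dBCCCBC$CbABCBCdBDD
  rot[12] = BCCCBC$CbABCBCdBDDd
  rot[13] = CCCBC$CbABCBCdBDDdB
  rot[14] = CCBC$CbABCBCdBDDdBC
  rot[15] = CBC$CbABCBCdBDDdBCC
  rot[16] = BC$CbABCBCdBDDdBCCC
  rot[17] = C$CbABCBCdBDDdBCCCB
  rot[18] = $CbABCBCdBDDdBCCCBC
Sorted (with $ < everything):
  sorted[0] = $CbABCBCdBDDdBCCCBC
  sorted[1] = ABCBCdBDDdBCCCBC$Cb
  sorted[2] = BC$CbABCBCdBDDdBCCC
  sorted[3] = BCBCdBDDdBCCCBC$CbA
  sorted[4] = BCCCBC$CbABCBCdBDDd
  sorted[5] = BCdBDDdBCCCBC$CbABC
  sorted[6] = BDDdBCCCBC$CbABCBCd
  sorted[7] = C$CbABCBCdBDDdBCCCB
  sorted[8] = CBC$CbABCBCdBDDdBCC
  sorted[9] = CBCdBDDdBCCCBC$CbAB
  sorted[10] = CCBC$CbABCBCdBDDdBC
  sorted[11] = CCCBC$CbABCBCdBDDdB
  sorted[12] = CbABCBCdBDDdBCCCBC$
  sorted[13] = CdBDDdBCCCBC$CbABCB
  sorted[14] = DDdBCCCBC$CbABCBCdB
  sorted[15] = DdBCCCBC$CbABCBCdBD
  sorted[16] = bABCBCdBDDdBCCCBC$C
  sorted[17] = dBCCCBC$CbABCBCdBDD
  sorted[18] = dBDDdBCCCBC$CbABCBC
sorted[16] = bABCBCdBDDdBCCCBC$C

Answer: bABCBCdBDDdBCCCBC$C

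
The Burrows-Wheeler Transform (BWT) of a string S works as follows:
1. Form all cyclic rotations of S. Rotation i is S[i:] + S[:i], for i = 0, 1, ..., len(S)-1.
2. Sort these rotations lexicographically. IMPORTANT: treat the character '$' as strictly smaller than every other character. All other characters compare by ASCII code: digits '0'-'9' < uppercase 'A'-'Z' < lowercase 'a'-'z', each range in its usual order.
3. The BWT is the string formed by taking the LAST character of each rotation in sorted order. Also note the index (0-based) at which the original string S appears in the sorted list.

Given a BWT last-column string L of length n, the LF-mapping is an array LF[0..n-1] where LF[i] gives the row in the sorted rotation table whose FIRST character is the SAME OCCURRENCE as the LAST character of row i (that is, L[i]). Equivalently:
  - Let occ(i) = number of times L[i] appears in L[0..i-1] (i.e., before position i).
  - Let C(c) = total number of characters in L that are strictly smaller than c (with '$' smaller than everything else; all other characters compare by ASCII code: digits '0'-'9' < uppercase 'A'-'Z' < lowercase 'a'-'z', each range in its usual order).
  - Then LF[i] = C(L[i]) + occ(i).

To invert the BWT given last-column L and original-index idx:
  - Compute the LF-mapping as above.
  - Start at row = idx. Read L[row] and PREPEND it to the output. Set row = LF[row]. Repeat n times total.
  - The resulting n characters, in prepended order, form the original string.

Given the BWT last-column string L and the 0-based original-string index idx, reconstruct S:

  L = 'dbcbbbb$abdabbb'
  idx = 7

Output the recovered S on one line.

Answer: bbbbbabbcabdbd$

Derivation:
LF mapping: 13 3 12 4 5 6 7 0 1 8 14 2 9 10 11
Walk LF starting at row 7, prepending L[row]:
  step 1: row=7, L[7]='$', prepend. Next row=LF[7]=0
  step 2: row=0, L[0]='d', prepend. Next row=LF[0]=13
  step 3: row=13, L[13]='b', prepend. Next row=LF[13]=10
  step 4: row=10, L[10]='d', prepend. Next row=LF[10]=14
  step 5: row=14, L[14]='b', prepend. Next row=LF[14]=11
  step 6: row=11, L[11]='a', prepend. Next row=LF[11]=2
  step 7: row=2, L[2]='c', prepend. Next row=LF[2]=12
  step 8: row=12, L[12]='b', prepend. Next row=LF[12]=9
  step 9: row=9, L[9]='b', prepend. Next row=LF[9]=8
  step 10: row=8, L[8]='a', prepend. Next row=LF[8]=1
  step 11: row=1, L[1]='b', prepend. Next row=LF[1]=3
  step 12: row=3, L[3]='b', prepend. Next row=LF[3]=4
  step 13: row=4, L[4]='b', prepend. Next row=LF[4]=5
  step 14: row=5, L[5]='b', prepend. Next row=LF[5]=6
  step 15: row=6, L[6]='b', prepend. Next row=LF[6]=7
Reversed output: bbbbbabbcabdbd$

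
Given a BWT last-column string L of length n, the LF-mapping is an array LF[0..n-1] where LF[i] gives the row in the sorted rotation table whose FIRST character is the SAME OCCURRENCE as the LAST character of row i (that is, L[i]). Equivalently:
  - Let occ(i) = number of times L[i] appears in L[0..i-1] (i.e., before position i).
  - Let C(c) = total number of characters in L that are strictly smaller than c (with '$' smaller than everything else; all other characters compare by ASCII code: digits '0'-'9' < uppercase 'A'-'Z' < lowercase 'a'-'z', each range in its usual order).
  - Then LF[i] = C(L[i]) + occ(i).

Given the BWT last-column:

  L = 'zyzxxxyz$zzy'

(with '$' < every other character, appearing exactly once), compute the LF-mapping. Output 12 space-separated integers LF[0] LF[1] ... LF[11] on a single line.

Char counts: '$':1, 'x':3, 'y':3, 'z':5
C (first-col start): C('$')=0, C('x')=1, C('y')=4, C('z')=7
L[0]='z': occ=0, LF[0]=C('z')+0=7+0=7
L[1]='y': occ=0, LF[1]=C('y')+0=4+0=4
L[2]='z': occ=1, LF[2]=C('z')+1=7+1=8
L[3]='x': occ=0, LF[3]=C('x')+0=1+0=1
L[4]='x': occ=1, LF[4]=C('x')+1=1+1=2
L[5]='x': occ=2, LF[5]=C('x')+2=1+2=3
L[6]='y': occ=1, LF[6]=C('y')+1=4+1=5
L[7]='z': occ=2, LF[7]=C('z')+2=7+2=9
L[8]='$': occ=0, LF[8]=C('$')+0=0+0=0
L[9]='z': occ=3, LF[9]=C('z')+3=7+3=10
L[10]='z': occ=4, LF[10]=C('z')+4=7+4=11
L[11]='y': occ=2, LF[11]=C('y')+2=4+2=6

Answer: 7 4 8 1 2 3 5 9 0 10 11 6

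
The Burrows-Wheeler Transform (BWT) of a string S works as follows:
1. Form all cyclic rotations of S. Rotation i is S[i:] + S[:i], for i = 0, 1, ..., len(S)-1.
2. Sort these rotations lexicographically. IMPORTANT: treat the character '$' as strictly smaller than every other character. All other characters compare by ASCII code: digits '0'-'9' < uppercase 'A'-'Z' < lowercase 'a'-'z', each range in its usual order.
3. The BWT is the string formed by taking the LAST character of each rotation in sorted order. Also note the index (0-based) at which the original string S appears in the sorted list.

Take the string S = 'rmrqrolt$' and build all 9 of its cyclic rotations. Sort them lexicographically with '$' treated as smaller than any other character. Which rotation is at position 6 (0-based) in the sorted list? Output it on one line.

Answer: rolt$rmrq

Derivation:
All 9 rotations (rotation i = S[i:]+S[:i]):
  rot[0] = rmrqrolt$
  rot[1] = mrqrolt$r
  rot[2] = rqrolt$rm
  rot[3] = qrolt$rmr
  rot[4] = rolt$rmrq
  rot[5] = olt$rmrqr
  rot[6] = lt$rmrqro
  rot[7] = t$rmrqrol
  rot[8] = $rmrqrolt
Sorted (with $ < everything):
  sorted[0] = $rmrqrolt
  sorted[1] = lt$rmrqro
  sorted[2] = mrqrolt$r
  sorted[3] = olt$rmrqr
  sorted[4] = qrolt$rmr
  sorted[5] = rmrqrolt$
  sorted[6] = rolt$rmrq
  sorted[7] = rqrolt$rm
  sorted[8] = t$rmrqrol
sorted[6] = rolt$rmrq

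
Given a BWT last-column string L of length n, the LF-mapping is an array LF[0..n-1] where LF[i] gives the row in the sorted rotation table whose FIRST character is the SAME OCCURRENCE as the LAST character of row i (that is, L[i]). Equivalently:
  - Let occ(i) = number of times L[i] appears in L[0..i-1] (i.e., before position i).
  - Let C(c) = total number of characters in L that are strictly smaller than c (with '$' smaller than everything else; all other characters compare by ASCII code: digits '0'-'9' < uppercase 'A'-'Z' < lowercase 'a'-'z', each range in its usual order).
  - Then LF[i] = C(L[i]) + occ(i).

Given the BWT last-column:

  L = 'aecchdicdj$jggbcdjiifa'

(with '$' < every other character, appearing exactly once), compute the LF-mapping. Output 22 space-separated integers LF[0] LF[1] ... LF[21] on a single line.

Answer: 1 11 4 5 15 8 16 6 9 19 0 20 13 14 3 7 10 21 17 18 12 2

Derivation:
Char counts: '$':1, 'a':2, 'b':1, 'c':4, 'd':3, 'e':1, 'f':1, 'g':2, 'h':1, 'i':3, 'j':3
C (first-col start): C('$')=0, C('a')=1, C('b')=3, C('c')=4, C('d')=8, C('e')=11, C('f')=12, C('g')=13, C('h')=15, C('i')=16, C('j')=19
L[0]='a': occ=0, LF[0]=C('a')+0=1+0=1
L[1]='e': occ=0, LF[1]=C('e')+0=11+0=11
L[2]='c': occ=0, LF[2]=C('c')+0=4+0=4
L[3]='c': occ=1, LF[3]=C('c')+1=4+1=5
L[4]='h': occ=0, LF[4]=C('h')+0=15+0=15
L[5]='d': occ=0, LF[5]=C('d')+0=8+0=8
L[6]='i': occ=0, LF[6]=C('i')+0=16+0=16
L[7]='c': occ=2, LF[7]=C('c')+2=4+2=6
L[8]='d': occ=1, LF[8]=C('d')+1=8+1=9
L[9]='j': occ=0, LF[9]=C('j')+0=19+0=19
L[10]='$': occ=0, LF[10]=C('$')+0=0+0=0
L[11]='j': occ=1, LF[11]=C('j')+1=19+1=20
L[12]='g': occ=0, LF[12]=C('g')+0=13+0=13
L[13]='g': occ=1, LF[13]=C('g')+1=13+1=14
L[14]='b': occ=0, LF[14]=C('b')+0=3+0=3
L[15]='c': occ=3, LF[15]=C('c')+3=4+3=7
L[16]='d': occ=2, LF[16]=C('d')+2=8+2=10
L[17]='j': occ=2, LF[17]=C('j')+2=19+2=21
L[18]='i': occ=1, LF[18]=C('i')+1=16+1=17
L[19]='i': occ=2, LF[19]=C('i')+2=16+2=18
L[20]='f': occ=0, LF[20]=C('f')+0=12+0=12
L[21]='a': occ=1, LF[21]=C('a')+1=1+1=2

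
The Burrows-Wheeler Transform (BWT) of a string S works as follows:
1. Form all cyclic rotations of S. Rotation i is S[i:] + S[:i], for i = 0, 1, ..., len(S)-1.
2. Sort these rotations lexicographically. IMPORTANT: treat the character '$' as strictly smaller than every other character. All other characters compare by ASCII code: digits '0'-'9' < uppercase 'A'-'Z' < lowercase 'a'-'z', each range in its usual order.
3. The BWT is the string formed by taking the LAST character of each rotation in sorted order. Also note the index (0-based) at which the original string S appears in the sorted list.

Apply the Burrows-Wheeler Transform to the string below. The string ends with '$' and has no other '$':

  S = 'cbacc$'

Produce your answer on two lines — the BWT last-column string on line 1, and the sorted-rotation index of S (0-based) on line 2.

All 6 rotations (rotation i = S[i:]+S[:i]):
  rot[0] = cbacc$
  rot[1] = bacc$c
  rot[2] = acc$cb
  rot[3] = cc$cba
  rot[4] = c$cbac
  rot[5] = $cbacc
Sorted (with $ < everything):
  sorted[0] = $cbacc  (last char: 'c')
  sorted[1] = acc$cb  (last char: 'b')
  sorted[2] = bacc$c  (last char: 'c')
  sorted[3] = c$cbac  (last char: 'c')
  sorted[4] = cbacc$  (last char: '$')
  sorted[5] = cc$cba  (last char: 'a')
Last column: cbcc$a
Original string S is at sorted index 4

Answer: cbcc$a
4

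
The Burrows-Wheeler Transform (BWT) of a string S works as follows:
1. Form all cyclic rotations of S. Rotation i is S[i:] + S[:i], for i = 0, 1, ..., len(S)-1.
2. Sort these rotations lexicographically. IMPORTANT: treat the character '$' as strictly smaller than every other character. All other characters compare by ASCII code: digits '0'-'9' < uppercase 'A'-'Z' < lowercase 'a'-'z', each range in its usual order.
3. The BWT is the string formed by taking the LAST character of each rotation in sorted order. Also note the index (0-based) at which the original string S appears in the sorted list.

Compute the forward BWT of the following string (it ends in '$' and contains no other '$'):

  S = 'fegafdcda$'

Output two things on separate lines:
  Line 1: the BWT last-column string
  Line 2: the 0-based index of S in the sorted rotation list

Answer: adgdcffa$e
8

Derivation:
All 10 rotations (rotation i = S[i:]+S[:i]):
  rot[0] = fegafdcda$
  rot[1] = egafdcda$f
  rot[2] = gafdcda$fe
  rot[3] = afdcda$feg
  rot[4] = fdcda$fega
  rot[5] = dcda$fegaf
  rot[6] = cda$fegafd
  rot[7] = da$fegafdc
  rot[8] = a$fegafdcd
  rot[9] = $fegafdcda
Sorted (with $ < everything):
  sorted[0] = $fegafdcda  (last char: 'a')
  sorted[1] = a$fegafdcd  (last char: 'd')
  sorted[2] = afdcda$feg  (last char: 'g')
  sorted[3] = cda$fegafd  (last char: 'd')
  sorted[4] = da$fegafdc  (last char: 'c')
  sorted[5] = dcda$fegaf  (last char: 'f')
  sorted[6] = egafdcda$f  (last char: 'f')
  sorted[7] = fdcda$fega  (last char: 'a')
  sorted[8] = fegafdcda$  (last char: '$')
  sorted[9] = gafdcda$fe  (last char: 'e')
Last column: adgdcffa$e
Original string S is at sorted index 8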